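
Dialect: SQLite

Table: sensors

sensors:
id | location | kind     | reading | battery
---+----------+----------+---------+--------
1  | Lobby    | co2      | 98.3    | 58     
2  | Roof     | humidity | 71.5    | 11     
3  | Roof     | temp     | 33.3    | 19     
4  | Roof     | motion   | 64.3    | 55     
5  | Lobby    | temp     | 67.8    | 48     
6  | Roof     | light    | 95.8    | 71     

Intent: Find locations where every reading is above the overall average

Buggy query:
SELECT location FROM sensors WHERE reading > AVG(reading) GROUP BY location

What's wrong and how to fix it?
Bug: AVG() is an aggregate; it can't sit directly in WHERE

Fix: Compute the overall average in a scalar subquery and compare each group's MIN against it in HAVING

Corrected query:
SELECT location FROM sensors GROUP BY location HAVING MIN(reading) > (SELECT AVG(reading) FROM sensors)

Result:
(no rows)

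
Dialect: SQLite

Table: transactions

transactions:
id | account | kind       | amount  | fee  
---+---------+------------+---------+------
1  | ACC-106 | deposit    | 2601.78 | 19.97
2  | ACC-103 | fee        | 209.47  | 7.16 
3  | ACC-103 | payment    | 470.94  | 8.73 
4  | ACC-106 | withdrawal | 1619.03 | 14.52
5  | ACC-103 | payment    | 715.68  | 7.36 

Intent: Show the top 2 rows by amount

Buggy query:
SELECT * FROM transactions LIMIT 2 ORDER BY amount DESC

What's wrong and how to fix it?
Bug: ORDER BY cannot follow LIMIT; LIMIT is the final clause

Fix: Swap the clauses: ORDER BY first, then LIMIT

Corrected query:
SELECT * FROM transactions ORDER BY amount DESC LIMIT 2

Result:
id | account | kind       | amount  | fee  
---+---------+------------+---------+------
1  | ACC-106 | deposit    | 2601.78 | 19.97
4  | ACC-106 | withdrawal | 1619.03 | 14.52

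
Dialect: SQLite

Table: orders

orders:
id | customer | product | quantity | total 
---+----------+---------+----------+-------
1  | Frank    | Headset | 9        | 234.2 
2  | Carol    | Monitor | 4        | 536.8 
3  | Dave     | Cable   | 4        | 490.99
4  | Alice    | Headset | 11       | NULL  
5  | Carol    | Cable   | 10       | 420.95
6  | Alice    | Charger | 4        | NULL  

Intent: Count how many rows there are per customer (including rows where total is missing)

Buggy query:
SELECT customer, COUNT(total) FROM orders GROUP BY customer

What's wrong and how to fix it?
Bug: COUNT(total) skips NULLs, so groups with missing total are undercounted

Fix: Replace COUNT(total) with COUNT(*)

Corrected query:
SELECT customer, COUNT(*) FROM orders GROUP BY customer

Result:
customer | COUNT(*)
---------+---------
Alice    | 2       
Carol    | 2       
Dave     | 1       
Frank    | 1       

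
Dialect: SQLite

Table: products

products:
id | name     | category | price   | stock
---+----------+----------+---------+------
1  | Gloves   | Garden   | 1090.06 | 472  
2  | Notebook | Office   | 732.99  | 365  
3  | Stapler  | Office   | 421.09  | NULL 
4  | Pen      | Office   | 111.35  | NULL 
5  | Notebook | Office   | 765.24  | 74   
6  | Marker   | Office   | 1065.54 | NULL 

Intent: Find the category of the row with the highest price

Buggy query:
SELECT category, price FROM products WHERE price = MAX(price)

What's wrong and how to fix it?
Bug: WHERE is evaluated per row; an aggregate over the whole table isn't defined there

Fix: Wrap MAX in a scalar subquery so WHERE compares against a single value

Corrected query:
SELECT category, price FROM products WHERE price = (SELECT MAX(price) FROM products)

Result:
category | price  
---------+--------
Garden   | 1090.06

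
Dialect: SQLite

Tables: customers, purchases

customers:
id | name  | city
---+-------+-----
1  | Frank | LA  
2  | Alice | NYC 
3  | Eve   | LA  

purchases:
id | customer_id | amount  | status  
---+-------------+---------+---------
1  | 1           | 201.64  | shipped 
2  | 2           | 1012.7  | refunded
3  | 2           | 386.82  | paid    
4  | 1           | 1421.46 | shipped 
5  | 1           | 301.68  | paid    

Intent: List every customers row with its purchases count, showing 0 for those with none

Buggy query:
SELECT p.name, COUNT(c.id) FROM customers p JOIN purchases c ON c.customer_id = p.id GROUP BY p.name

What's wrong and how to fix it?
Bug: INNER JOIN drops customers rows that have no matching purchases rows

Fix: Use LEFT JOIN so parents without children still appear (COUNT(c.id) gives 0)

Corrected query:
SELECT p.name, COUNT(c.id) FROM customers p LEFT JOIN purchases c ON c.customer_id = p.id GROUP BY p.name

Result:
name  | COUNT(c.id)
------+------------
Alice | 2          
Eve   | 0          
Frank | 3          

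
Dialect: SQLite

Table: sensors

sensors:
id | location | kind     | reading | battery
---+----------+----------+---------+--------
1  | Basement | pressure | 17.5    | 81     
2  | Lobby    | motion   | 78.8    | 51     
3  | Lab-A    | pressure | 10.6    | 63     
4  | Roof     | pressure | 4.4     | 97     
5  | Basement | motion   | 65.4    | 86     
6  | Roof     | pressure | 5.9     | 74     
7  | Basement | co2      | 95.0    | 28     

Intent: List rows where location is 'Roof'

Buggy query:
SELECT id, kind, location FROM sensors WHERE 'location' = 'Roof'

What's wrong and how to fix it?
Bug: 'location' in single quotes is a string literal, not the column; the comparison is literal-vs-literal and never true

Fix: Reference the column as location without single quotes

Corrected query:
SELECT id, kind, location FROM sensors WHERE location = 'Roof'

Result:
id | kind     | location
---+----------+---------
4  | pressure | Roof    
6  | pressure | Roof    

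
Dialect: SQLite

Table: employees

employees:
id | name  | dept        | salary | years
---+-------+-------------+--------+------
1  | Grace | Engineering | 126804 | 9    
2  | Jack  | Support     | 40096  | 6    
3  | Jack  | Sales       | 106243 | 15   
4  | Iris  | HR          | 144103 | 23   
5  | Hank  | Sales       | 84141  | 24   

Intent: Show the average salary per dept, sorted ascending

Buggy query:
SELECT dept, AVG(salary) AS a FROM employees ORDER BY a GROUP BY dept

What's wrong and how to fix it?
Bug: GROUP BY must precede ORDER BY

Fix: Reorder: SELECT … FROM … GROUP BY … ORDER BY …

Corrected query:
SELECT dept, AVG(salary) AS a FROM employees GROUP BY dept ORDER BY a

Result:
dept        | a     
------------+-------
Support     | 40096 
Sales       | 95192 
Engineering | 126804
HR          | 144103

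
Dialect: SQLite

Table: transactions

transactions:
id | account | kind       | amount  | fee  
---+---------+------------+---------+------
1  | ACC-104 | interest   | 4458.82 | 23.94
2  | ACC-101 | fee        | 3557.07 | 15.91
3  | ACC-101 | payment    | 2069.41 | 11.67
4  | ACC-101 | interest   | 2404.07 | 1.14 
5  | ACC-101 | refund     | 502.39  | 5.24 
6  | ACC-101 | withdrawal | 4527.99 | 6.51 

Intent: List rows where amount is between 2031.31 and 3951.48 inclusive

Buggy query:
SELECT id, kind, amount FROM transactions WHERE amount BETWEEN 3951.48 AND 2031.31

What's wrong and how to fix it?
Bug: The bounds are reversed; BETWEEN a AND b requires a <= b to match anything

Fix: Swap the bounds so the smaller value comes first

Corrected query:
SELECT id, kind, amount FROM transactions WHERE amount BETWEEN 2031.31 AND 3951.48

Result:
id | kind     | amount 
---+----------+--------
2  | fee      | 3557.07
3  | payment  | 2069.41
4  | interest | 2404.07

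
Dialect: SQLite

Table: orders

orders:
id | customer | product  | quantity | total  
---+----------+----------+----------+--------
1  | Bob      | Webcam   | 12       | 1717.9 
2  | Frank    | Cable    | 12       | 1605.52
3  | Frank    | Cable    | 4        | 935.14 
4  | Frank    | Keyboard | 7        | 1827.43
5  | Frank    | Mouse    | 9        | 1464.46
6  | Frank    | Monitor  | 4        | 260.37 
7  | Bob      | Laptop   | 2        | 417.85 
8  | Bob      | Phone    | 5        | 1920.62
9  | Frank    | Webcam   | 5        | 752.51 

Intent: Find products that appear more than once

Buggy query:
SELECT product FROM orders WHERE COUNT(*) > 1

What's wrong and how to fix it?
Bug: WHERE can't reference COUNT(*); aggregates are computed after WHERE

Fix: GROUP BY product, then filter groups with HAVING COUNT(*) > 1

Corrected query:
SELECT product FROM orders GROUP BY product HAVING COUNT(*) > 1

Result:
product
-------
Cable  
Webcam 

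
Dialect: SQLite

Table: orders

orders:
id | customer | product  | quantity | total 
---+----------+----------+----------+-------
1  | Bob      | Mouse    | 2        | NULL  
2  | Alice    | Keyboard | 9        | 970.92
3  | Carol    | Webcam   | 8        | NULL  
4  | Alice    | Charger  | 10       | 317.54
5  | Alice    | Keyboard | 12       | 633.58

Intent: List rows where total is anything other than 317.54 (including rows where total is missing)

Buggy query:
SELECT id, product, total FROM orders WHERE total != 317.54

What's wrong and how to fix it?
Bug: 'total != 317.54' is unknown when total is NULL, so NULL rows are silently excluded

Fix: Add an explicit OR total IS NULL to include the missing-value rows

Corrected query:
SELECT id, product, total FROM orders WHERE total != 317.54 OR total IS NULL

Result:
id | product  | total 
---+----------+-------
1  | Mouse    | NULL  
2  | Keyboard | 970.92
3  | Webcam   | NULL  
5  | Keyboard | 633.58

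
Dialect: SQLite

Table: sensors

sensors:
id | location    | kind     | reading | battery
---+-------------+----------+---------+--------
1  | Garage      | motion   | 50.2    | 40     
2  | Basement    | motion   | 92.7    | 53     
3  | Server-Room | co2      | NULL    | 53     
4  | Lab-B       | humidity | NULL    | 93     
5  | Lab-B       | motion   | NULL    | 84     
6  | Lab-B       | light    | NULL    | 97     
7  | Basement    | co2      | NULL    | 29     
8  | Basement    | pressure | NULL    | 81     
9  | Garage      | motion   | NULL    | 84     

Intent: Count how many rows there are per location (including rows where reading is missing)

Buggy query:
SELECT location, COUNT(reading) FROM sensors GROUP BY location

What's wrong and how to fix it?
Bug: COUNT(column) counts non-NULL values only; rows with NULL reading aren't counted

Fix: Replace COUNT(reading) with COUNT(*)

Corrected query:
SELECT location, COUNT(*) FROM sensors GROUP BY location

Result:
location    | COUNT(*)
------------+---------
Basement    | 3       
Garage      | 2       
Lab-B       | 3       
Server-Room | 1       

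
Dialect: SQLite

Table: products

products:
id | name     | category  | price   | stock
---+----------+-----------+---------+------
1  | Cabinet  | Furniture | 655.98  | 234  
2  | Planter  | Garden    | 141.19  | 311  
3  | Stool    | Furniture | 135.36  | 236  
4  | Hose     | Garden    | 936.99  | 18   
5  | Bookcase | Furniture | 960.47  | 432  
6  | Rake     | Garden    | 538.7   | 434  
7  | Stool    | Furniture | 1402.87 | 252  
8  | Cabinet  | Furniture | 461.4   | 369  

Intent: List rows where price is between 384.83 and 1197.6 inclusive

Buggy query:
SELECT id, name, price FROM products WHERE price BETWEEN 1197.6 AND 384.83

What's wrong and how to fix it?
Bug: BETWEEN expects the lower bound first; with 1197.6 AND 384.83 the range is empty

Fix: Write BETWEEN 384.83 AND 1197.6

Corrected query:
SELECT id, name, price FROM products WHERE price BETWEEN 384.83 AND 1197.6

Result:
id | name     | price 
---+----------+-------
1  | Cabinet  | 655.98
4  | Hose     | 936.99
5  | Bookcase | 960.47
6  | Rake     | 538.7 
8  | Cabinet  | 461.4 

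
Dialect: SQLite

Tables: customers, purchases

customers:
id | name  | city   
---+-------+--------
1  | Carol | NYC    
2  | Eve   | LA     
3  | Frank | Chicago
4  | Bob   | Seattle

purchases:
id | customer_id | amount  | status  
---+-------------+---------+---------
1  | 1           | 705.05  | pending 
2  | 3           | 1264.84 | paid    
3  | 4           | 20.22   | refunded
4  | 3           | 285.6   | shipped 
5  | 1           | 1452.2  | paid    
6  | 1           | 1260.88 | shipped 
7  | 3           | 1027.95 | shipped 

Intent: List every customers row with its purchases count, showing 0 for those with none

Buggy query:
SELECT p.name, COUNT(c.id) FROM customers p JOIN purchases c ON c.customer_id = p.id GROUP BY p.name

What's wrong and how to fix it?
Bug: INNER JOIN drops customers rows that have no matching purchases rows

Fix: Switch to LEFT JOIN to retain unmatched parent rows

Corrected query:
SELECT p.name, COUNT(c.id) FROM customers p LEFT JOIN purchases c ON c.customer_id = p.id GROUP BY p.name

Result:
name  | COUNT(c.id)
------+------------
Bob   | 1          
Carol | 3          
Eve   | 0          
Frank | 3          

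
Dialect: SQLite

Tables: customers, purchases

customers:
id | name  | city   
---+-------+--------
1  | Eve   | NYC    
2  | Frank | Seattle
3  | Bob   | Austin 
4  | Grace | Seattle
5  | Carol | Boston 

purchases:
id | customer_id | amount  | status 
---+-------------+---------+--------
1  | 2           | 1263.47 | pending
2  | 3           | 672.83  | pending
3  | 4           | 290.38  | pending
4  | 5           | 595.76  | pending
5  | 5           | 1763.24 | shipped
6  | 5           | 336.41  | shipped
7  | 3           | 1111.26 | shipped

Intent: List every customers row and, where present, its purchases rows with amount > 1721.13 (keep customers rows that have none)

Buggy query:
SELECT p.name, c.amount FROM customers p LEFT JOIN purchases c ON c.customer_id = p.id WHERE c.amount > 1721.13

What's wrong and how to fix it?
Bug: Filtering c.amount in WHERE discards the NULL rows produced by LEFT JOIN, turning it into an inner join

Fix: Put 'c.amount > 1721.13' in the JOIN's ON clause instead of WHERE

Corrected query:
SELECT p.name, c.amount FROM customers p LEFT JOIN purchases c ON c.customer_id = p.id AND c.amount > 1721.13

Result:
name  | amount 
------+--------
Eve   | NULL   
Frank | NULL   
Bob   | NULL   
Grace | NULL   
Carol | 1763.24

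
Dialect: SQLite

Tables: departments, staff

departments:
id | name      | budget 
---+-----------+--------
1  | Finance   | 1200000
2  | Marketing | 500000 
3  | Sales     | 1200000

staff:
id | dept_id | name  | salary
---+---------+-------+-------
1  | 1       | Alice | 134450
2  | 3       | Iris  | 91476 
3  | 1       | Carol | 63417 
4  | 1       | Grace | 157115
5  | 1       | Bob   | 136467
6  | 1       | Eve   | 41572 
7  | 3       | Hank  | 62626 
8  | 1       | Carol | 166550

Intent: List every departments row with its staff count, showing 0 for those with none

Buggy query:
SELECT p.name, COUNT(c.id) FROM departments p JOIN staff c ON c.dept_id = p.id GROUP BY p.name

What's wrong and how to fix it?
Bug: An inner join excludes parents with zero children

Fix: Use LEFT JOIN so parents without children still appear (COUNT(c.id) gives 0)

Corrected query:
SELECT p.name, COUNT(c.id) FROM departments p LEFT JOIN staff c ON c.dept_id = p.id GROUP BY p.name

Result:
name      | COUNT(c.id)
----------+------------
Finance   | 6          
Marketing | 0          
Sales     | 2          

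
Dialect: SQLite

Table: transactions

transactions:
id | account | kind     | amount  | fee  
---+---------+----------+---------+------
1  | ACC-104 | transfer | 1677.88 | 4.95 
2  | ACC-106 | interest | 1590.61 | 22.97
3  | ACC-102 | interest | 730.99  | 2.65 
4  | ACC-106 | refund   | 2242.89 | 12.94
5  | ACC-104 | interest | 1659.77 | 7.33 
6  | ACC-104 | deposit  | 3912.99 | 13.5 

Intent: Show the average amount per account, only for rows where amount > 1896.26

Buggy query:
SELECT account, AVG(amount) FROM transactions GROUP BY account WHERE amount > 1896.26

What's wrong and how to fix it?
Bug: Row-level WHERE must come before GROUP BY in the clause order

Fix: Place WHERE between FROM and GROUP BY

Corrected query:
SELECT account, AVG(amount) FROM transactions WHERE amount > 1896.26 GROUP BY account

Result:
account | AVG(amount)
--------+------------
ACC-104 | 3912.99    
ACC-106 | 2242.89    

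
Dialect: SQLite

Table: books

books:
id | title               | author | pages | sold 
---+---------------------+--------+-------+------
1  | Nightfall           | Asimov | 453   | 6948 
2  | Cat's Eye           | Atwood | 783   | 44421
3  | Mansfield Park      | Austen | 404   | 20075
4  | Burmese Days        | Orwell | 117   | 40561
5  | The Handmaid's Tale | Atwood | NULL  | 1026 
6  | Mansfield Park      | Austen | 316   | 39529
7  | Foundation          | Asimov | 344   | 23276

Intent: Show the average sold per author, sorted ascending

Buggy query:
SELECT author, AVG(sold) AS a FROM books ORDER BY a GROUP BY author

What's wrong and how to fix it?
Bug: ORDER BY appears before GROUP BY; SQL clause order requires GROUP BY first

Fix: Reorder: SELECT … FROM … GROUP BY … ORDER BY …

Corrected query:
SELECT author, AVG(sold) AS a FROM books GROUP BY author ORDER BY a

Result:
author | a      
-------+--------
Asimov | 15112  
Atwood | 22723.5
Austen | 29802  
Orwell | 40561  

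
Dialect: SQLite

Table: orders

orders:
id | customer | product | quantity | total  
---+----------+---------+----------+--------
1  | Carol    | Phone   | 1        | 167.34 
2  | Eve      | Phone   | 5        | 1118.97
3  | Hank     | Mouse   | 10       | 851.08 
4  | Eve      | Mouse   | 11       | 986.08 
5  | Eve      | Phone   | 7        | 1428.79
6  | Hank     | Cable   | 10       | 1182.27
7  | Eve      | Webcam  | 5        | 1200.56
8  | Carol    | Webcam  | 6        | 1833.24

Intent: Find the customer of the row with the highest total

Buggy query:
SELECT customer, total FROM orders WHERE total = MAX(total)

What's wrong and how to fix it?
Bug: MAX(total) is an aggregate and cannot be used directly in WHERE

Fix: Wrap MAX in a scalar subquery so WHERE compares against a single value

Corrected query:
SELECT customer, total FROM orders WHERE total = (SELECT MAX(total) FROM orders)

Result:
customer | total  
---------+--------
Carol    | 1833.24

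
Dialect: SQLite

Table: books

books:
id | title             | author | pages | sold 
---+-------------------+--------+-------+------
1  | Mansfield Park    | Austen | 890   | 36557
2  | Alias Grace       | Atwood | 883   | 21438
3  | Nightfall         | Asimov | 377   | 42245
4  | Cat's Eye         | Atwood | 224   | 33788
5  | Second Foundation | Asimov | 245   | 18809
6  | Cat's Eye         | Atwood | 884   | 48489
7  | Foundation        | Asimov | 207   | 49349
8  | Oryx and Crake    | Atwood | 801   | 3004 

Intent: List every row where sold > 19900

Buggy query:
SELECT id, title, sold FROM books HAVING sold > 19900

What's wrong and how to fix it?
Bug: This is a non-aggregate query (no GROUP BY, no aggregates), so in SQLite the HAVING clause is invalid here; a row-level condition belongs in WHERE

Fix: Replace HAVING with WHERE since the condition applies to individual rows

Corrected query:
SELECT id, title, sold FROM books WHERE sold > 19900

Result:
id | title          | sold 
---+----------------+------
1  | Mansfield Park | 36557
2  | Alias Grace    | 21438
3  | Nightfall      | 42245
4  | Cat's Eye      | 33788
6  | Cat's Eye      | 48489
7  | Foundation     | 49349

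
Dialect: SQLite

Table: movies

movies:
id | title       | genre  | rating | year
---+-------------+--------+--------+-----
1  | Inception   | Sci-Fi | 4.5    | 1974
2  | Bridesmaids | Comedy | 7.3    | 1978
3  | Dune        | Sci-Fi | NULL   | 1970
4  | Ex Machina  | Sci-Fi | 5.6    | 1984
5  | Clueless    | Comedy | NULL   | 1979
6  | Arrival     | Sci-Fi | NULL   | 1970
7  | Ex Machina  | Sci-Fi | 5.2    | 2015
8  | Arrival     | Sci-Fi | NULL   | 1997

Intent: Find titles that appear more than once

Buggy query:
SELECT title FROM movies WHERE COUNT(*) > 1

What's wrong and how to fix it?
Bug: WHERE can't reference COUNT(*); aggregates are computed after WHERE

Fix: GROUP BY title, then filter groups with HAVING COUNT(*) > 1

Corrected query:
SELECT title FROM movies GROUP BY title HAVING COUNT(*) > 1

Result:
title     
----------
Arrival   
Ex Machina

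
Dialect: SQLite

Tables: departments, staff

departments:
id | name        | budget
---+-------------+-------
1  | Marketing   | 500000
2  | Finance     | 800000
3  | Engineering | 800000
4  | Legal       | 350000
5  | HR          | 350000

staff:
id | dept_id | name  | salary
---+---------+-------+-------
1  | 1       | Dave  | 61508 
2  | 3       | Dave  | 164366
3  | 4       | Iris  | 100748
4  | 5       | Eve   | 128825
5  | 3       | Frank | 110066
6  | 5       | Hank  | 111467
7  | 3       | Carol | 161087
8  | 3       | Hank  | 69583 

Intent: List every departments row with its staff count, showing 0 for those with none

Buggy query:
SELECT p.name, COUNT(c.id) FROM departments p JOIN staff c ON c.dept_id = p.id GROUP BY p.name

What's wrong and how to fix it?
Bug: An inner join excludes parents with zero children

Fix: Switch to LEFT JOIN to retain unmatched parent rows

Corrected query:
SELECT p.name, COUNT(c.id) FROM departments p LEFT JOIN staff c ON c.dept_id = p.id GROUP BY p.name

Result:
name        | COUNT(c.id)
------------+------------
Engineering | 4          
Finance     | 0          
HR          | 2          
Legal       | 1          
Marketing   | 1          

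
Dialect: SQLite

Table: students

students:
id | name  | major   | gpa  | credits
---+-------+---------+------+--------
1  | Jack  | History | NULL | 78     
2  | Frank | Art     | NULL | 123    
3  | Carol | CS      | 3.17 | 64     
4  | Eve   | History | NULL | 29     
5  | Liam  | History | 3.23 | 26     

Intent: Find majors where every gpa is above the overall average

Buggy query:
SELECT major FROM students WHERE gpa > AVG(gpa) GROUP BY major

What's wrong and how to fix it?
Bug: WHERE evaluates per row before aggregation, so AVG() is unavailable

Fix: Use a subquery for AVG and a HAVING MIN(...) filter so the condition holds for every row in the group

Corrected query:
SELECT major FROM students GROUP BY major HAVING MIN(gpa) > (SELECT AVG(gpa) FROM students)

Result:
major  
-------
History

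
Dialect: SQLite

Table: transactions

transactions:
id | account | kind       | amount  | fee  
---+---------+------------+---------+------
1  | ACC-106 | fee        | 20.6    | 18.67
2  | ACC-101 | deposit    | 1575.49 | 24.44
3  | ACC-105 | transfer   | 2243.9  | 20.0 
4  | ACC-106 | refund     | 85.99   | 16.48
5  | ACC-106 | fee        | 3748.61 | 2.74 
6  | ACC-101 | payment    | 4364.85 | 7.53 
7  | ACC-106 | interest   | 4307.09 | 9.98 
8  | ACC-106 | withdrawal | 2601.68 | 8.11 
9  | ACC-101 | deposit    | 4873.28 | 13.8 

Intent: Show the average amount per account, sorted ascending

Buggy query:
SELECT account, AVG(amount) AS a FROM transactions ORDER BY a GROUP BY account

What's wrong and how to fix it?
Bug: GROUP BY must precede ORDER BY

Fix: Move ORDER BY to the end, after GROUP BY

Corrected query:
SELECT account, AVG(amount) AS a FROM transactions GROUP BY account ORDER BY a

Result:
account | a       
--------+---------
ACC-106 | 2152.794
ACC-105 | 2243.9  
ACC-101 | 3604.54 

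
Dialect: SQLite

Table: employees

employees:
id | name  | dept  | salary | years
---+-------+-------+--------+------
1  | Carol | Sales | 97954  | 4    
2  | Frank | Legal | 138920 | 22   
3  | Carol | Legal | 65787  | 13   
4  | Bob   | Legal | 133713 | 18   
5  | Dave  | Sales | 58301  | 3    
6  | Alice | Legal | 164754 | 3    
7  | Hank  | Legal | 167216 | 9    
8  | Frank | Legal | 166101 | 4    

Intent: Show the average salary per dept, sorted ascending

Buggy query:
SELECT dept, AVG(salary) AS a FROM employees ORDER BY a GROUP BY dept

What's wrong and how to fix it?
Bug: ORDER BY appears before GROUP BY; SQL clause order requires GROUP BY first

Fix: Reorder: SELECT … FROM … GROUP BY … ORDER BY …

Corrected query:
SELECT dept, AVG(salary) AS a FROM employees GROUP BY dept ORDER BY a

Result:
dept  | a            
------+--------------
Sales | 78127.5      
Legal | 139415.166667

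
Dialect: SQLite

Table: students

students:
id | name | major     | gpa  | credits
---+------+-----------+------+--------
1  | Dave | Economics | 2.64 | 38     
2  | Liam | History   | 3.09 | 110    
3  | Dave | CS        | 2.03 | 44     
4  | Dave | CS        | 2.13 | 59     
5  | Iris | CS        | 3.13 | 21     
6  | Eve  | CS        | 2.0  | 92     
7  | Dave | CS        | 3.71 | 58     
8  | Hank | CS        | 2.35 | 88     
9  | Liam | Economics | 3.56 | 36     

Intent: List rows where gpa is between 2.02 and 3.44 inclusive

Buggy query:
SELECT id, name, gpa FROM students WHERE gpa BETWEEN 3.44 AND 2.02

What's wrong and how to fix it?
Bug: The bounds are reversed; BETWEEN a AND b requires a <= b to match anything

Fix: Swap the bounds so the smaller value comes first

Corrected query:
SELECT id, name, gpa FROM students WHERE gpa BETWEEN 2.02 AND 3.44

Result:
id | name | gpa 
---+------+-----
1  | Dave | 2.64
2  | Liam | 3.09
3  | Dave | 2.03
4  | Dave | 2.13
5  | Iris | 3.13
8  | Hank | 2.35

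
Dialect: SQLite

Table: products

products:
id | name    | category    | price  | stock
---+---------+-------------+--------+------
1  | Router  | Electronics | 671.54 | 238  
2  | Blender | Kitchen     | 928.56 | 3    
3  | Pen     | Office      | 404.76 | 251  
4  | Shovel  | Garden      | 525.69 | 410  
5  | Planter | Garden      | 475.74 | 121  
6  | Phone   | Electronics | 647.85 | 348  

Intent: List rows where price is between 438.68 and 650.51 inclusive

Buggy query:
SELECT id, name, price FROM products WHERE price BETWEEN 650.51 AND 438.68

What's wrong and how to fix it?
Bug: The bounds are reversed; BETWEEN a AND b requires a <= b to match anything

Fix: Write BETWEEN 438.68 AND 650.51

Corrected query:
SELECT id, name, price FROM products WHERE price BETWEEN 438.68 AND 650.51

Result:
id | name    | price 
---+---------+-------
4  | Shovel  | 525.69
5  | Planter | 475.74
6  | Phone   | 647.85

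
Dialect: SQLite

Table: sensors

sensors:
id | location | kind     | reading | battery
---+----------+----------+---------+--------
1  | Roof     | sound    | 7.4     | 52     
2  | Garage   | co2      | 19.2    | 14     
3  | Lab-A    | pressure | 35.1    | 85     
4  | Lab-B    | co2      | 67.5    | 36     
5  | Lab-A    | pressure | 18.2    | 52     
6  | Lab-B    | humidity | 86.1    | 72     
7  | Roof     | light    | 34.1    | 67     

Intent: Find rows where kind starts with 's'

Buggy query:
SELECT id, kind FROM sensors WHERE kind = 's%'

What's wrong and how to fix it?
Bug: '=' compares the literal string including the % character; pattern matching needs LIKE

Fix: Replace '=' with LIKE so 's%' is treated as a pattern

Corrected query:
SELECT id, kind FROM sensors WHERE kind LIKE 's%'

Result:
id | kind 
---+------
1  | sound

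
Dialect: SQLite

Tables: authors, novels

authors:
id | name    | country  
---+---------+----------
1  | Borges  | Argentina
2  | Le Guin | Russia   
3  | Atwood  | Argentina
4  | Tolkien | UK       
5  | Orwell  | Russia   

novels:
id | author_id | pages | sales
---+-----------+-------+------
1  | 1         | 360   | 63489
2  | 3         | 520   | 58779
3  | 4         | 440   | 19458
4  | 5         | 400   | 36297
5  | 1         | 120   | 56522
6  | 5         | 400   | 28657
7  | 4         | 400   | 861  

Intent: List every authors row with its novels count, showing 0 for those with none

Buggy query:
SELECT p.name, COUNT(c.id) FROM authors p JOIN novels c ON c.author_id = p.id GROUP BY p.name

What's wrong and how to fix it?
Bug: INNER JOIN drops authors rows that have no matching novels rows

Fix: Use LEFT JOIN so parents without children still appear (COUNT(c.id) gives 0)

Corrected query:
SELECT p.name, COUNT(c.id) FROM authors p LEFT JOIN novels c ON c.author_id = p.id GROUP BY p.name

Result:
name    | COUNT(c.id)
--------+------------
Atwood  | 1          
Borges  | 2          
Le Guin | 0          
Orwell  | 2          
Tolkien | 2          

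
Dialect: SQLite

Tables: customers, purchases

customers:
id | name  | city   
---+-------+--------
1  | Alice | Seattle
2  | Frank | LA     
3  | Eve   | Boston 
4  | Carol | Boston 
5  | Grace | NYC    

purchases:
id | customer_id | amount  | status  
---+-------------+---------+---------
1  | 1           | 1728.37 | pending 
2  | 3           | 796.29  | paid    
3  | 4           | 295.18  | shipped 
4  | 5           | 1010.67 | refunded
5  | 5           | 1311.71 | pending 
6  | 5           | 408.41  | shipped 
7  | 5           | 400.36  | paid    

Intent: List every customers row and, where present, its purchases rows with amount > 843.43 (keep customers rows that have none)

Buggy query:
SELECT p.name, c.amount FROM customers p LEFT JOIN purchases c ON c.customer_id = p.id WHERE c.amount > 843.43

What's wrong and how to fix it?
Bug: A WHERE condition on the right-hand table after LEFT JOIN drops unmatched parents

Fix: Move the right-table condition into the ON clause so unmatched parents are kept

Corrected query:
SELECT p.name, c.amount FROM customers p LEFT JOIN purchases c ON c.customer_id = p.id AND c.amount > 843.43

Result:
name  | amount 
------+--------
Alice | 1728.37
Frank | NULL   
Eve   | NULL   
Carol | NULL   
Grace | 1010.67
Grace | 1311.71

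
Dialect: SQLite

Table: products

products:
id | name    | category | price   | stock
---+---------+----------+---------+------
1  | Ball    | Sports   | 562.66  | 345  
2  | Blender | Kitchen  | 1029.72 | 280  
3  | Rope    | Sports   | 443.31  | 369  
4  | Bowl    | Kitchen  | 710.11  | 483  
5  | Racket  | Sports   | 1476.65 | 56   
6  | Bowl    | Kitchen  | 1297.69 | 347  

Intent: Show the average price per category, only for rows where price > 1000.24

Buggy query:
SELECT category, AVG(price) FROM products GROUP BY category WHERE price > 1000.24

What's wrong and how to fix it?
Bug: Row-level WHERE must come before GROUP BY in the clause order

Fix: Move the WHERE clause before GROUP BY

Corrected query:
SELECT category, AVG(price) FROM products WHERE price > 1000.24 GROUP BY category

Result:
category | AVG(price)
---------+-----------
Kitchen  | 1163.705  
Sports   | 1476.65   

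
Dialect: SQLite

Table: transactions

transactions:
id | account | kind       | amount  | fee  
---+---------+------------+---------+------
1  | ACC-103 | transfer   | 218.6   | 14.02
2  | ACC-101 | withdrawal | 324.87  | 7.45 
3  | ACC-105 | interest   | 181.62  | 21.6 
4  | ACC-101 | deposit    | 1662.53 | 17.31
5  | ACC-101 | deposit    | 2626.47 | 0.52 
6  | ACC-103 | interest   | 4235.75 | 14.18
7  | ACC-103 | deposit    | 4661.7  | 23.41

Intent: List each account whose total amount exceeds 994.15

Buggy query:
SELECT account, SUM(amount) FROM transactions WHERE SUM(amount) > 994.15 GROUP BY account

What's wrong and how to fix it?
Bug: SUM(amount) is an aggregate, but WHERE filters rows before aggregation

Fix: Use HAVING (which filters groups after aggregation) instead of WHERE

Corrected query:
SELECT account, SUM(amount) FROM transactions GROUP BY account HAVING SUM(amount) > 994.15

Result:
account | SUM(amount)
--------+------------
ACC-101 | 4613.87    
ACC-103 | 9116.05    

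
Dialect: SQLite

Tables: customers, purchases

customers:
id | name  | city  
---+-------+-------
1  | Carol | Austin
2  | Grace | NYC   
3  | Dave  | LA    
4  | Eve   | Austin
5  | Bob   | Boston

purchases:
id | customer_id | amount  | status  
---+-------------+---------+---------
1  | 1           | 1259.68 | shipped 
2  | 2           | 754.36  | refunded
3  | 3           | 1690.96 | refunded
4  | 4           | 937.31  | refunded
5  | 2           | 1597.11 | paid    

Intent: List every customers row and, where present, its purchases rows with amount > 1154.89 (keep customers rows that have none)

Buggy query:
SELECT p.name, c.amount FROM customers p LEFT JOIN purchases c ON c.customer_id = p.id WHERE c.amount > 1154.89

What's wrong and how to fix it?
Bug: Filtering c.amount in WHERE discards the NULL rows produced by LEFT JOIN, turning it into an inner join

Fix: Put 'c.amount > 1154.89' in the JOIN's ON clause instead of WHERE

Corrected query:
SELECT p.name, c.amount FROM customers p LEFT JOIN purchases c ON c.customer_id = p.id AND c.amount > 1154.89

Result:
name  | amount 
------+--------
Carol | 1259.68
Grace | 1597.11
Dave  | 1690.96
Eve   | NULL   
Bob   | NULL   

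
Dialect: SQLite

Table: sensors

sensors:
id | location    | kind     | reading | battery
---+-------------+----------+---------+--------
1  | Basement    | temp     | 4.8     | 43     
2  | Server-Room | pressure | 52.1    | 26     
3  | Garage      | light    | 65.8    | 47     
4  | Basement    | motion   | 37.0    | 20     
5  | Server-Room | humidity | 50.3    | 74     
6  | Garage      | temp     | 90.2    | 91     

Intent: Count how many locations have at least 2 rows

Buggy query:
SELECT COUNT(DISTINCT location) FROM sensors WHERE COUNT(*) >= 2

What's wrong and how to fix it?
Bug: COUNT(*) cannot appear in WHERE; the per-group count doesn't exist yet

Fix: Use a subquery that GROUPs and filters with HAVING, then count its rows

Corrected query:
SELECT COUNT(*) FROM (SELECT location FROM sensors GROUP BY location HAVING COUNT(*) >= 2)

Result:
COUNT(*)
--------
3       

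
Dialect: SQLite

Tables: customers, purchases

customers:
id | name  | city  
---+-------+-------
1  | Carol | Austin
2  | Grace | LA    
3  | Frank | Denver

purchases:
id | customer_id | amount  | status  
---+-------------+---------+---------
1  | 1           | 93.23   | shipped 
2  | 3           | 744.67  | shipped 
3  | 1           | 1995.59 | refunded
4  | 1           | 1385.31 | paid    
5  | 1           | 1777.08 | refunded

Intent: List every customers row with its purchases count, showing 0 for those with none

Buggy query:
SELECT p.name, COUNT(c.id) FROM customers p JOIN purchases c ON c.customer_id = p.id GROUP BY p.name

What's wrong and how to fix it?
Bug: INNER JOIN drops customers rows that have no matching purchases rows

Fix: Use LEFT JOIN so parents without children still appear (COUNT(c.id) gives 0)

Corrected query:
SELECT p.name, COUNT(c.id) FROM customers p LEFT JOIN purchases c ON c.customer_id = p.id GROUP BY p.name

Result:
name  | COUNT(c.id)
------+------------
Carol | 4          
Frank | 1          
Grace | 0          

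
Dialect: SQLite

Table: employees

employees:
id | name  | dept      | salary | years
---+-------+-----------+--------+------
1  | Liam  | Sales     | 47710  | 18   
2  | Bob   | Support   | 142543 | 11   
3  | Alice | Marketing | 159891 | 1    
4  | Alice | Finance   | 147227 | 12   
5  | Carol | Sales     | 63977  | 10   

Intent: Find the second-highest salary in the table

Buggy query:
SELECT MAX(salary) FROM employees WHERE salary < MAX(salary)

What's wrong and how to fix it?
Bug: The inner MAX is an aggregate inside WHERE, which is not allowed

Fix: Compute the overall MAX in a subquery, then take MAX of rows below it

Corrected query:
SELECT MAX(salary) FROM employees WHERE salary < (SELECT MAX(salary) FROM employees)

Result:
MAX(salary)
-----------
147227     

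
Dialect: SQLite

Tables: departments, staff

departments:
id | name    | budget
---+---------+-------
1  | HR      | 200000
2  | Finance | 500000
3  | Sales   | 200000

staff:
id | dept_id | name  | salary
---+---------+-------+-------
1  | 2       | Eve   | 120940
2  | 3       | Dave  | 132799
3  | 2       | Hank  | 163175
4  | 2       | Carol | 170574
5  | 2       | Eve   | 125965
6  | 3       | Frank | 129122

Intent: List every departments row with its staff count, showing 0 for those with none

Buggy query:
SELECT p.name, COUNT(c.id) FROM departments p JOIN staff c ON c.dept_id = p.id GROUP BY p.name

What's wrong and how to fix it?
Bug: An inner join excludes parents with zero children

Fix: Switch to LEFT JOIN to retain unmatched parent rows

Corrected query:
SELECT p.name, COUNT(c.id) FROM departments p LEFT JOIN staff c ON c.dept_id = p.id GROUP BY p.name

Result:
name    | COUNT(c.id)
--------+------------
Finance | 4          
HR      | 0          
Sales   | 2          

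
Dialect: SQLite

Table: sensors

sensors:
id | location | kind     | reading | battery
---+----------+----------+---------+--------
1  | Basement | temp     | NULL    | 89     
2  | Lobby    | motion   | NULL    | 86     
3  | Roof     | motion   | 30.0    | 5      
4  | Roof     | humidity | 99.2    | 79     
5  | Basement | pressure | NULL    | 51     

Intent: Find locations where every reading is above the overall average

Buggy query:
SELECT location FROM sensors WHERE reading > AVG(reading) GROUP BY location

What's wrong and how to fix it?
Bug: WHERE evaluates per row before aggregation, so AVG() is unavailable

Fix: Compute the overall average in a scalar subquery and compare each group's MIN against it in HAVING

Corrected query:
SELECT location FROM sensors GROUP BY location HAVING MIN(reading) > (SELECT AVG(reading) FROM sensors)

Result:
(no rows)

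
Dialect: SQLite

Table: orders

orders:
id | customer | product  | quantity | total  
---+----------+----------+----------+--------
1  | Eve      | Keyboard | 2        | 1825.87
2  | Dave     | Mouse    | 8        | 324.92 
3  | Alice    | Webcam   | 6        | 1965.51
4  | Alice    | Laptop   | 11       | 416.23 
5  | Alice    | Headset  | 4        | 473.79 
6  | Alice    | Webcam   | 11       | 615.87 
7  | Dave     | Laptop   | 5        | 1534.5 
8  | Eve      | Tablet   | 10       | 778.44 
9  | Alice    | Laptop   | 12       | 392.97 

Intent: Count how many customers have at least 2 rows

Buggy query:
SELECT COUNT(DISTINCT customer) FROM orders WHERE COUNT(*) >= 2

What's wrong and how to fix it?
Bug: COUNT(*) cannot appear in WHERE; the per-group count doesn't exist yet

Fix: Group first with HAVING COUNT(*) >= 2, then COUNT the resulting groups

Corrected query:
SELECT COUNT(*) FROM (SELECT customer FROM orders GROUP BY customer HAVING COUNT(*) >= 2)

Result:
COUNT(*)
--------
3       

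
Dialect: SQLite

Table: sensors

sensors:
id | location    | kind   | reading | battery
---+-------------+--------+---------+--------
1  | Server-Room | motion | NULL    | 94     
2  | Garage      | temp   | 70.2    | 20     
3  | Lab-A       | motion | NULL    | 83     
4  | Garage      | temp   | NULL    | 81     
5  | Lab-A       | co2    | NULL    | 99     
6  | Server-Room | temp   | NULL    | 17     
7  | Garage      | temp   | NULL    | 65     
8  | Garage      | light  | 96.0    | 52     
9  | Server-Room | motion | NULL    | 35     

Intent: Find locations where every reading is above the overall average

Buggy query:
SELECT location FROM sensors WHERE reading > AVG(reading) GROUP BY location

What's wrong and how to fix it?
Bug: WHERE evaluates per row before aggregation, so AVG() is unavailable

Fix: Use a subquery for AVG and a HAVING MIN(...) filter so the condition holds for every row in the group

Corrected query:
SELECT location FROM sensors GROUP BY location HAVING MIN(reading) > (SELECT AVG(reading) FROM sensors)

Result:
(no rows)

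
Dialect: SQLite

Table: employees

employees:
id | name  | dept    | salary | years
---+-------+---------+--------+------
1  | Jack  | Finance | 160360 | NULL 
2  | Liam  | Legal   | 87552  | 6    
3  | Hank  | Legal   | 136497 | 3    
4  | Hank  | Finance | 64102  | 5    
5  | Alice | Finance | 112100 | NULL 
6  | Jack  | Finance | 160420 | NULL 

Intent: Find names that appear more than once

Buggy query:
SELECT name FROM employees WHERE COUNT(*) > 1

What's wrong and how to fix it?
Bug: WHERE can't reference COUNT(*); aggregates are computed after WHERE

Fix: GROUP BY name, then filter groups with HAVING COUNT(*) > 1

Corrected query:
SELECT name FROM employees GROUP BY name HAVING COUNT(*) > 1

Result:
name
----
Hank
Jack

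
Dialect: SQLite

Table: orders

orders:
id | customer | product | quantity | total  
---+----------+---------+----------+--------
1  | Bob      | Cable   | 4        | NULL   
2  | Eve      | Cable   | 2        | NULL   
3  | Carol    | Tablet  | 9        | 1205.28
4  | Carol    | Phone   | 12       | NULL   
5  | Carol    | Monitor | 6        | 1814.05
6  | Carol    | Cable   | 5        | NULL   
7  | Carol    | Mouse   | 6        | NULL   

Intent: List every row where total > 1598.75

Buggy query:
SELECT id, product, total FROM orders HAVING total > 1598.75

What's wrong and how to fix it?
Bug: This is a non-aggregate query (no GROUP BY, no aggregates), so in SQLite the HAVING clause is invalid here; a row-level condition belongs in WHERE

Fix: Replace HAVING with WHERE since the condition applies to individual rows

Corrected query:
SELECT id, product, total FROM orders WHERE total > 1598.75

Result:
id | product | total  
---+---------+--------
5  | Monitor | 1814.05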